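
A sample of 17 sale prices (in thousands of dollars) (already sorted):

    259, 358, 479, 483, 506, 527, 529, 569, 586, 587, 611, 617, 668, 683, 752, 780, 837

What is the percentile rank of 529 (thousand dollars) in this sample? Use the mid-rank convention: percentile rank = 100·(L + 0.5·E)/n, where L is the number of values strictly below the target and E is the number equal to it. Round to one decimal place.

Count below 529: L = 6; count equal: E = 1; n = 17.
Percentile rank = 100·(6 + 0.5·1)/17 = 100·6.5/17 = 38.24.

38.2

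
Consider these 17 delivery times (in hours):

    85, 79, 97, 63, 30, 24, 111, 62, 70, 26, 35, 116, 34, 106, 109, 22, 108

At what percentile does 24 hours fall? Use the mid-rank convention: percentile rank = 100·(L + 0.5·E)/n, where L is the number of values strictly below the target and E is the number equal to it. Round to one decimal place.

Sorted: 22, 24, 26, 30, 34, 35, 62, 63, 70, 79, 85, 97, 106, 108, 109, 111, 116.
Count below 24: L = 1; count equal: E = 1; n = 17.
Percentile rank = 100·(1 + 0.5·1)/17 = 100·1.5/17 = 8.824.

8.8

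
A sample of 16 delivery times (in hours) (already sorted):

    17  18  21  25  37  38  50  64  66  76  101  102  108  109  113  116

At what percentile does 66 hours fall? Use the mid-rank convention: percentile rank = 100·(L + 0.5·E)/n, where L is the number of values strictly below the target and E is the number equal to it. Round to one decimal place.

53.1

Count below 66: L = 8; count equal: E = 1; n = 16.
Percentile rank = 100·(8 + 0.5·1)/16 = 100·8.5/16 = 53.12.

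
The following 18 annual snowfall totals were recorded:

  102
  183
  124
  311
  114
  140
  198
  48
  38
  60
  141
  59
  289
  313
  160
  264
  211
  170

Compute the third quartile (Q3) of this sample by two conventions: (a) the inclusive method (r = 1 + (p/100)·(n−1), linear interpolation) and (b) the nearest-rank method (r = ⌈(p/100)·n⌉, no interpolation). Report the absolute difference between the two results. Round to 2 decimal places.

3.25

Sorted: 38, 48, 59, 60, 102, 114, 124, 140, 141, 160, 170, 183, 198, 211, 264, 289, 311, 313.
n = 18.
(a) r = 13.75; between ranks 13 (198) and 14 (211): 207.75.
(b) the nearest-rank method: rank 14 → 211.
|207.75 − 211| = 3.25.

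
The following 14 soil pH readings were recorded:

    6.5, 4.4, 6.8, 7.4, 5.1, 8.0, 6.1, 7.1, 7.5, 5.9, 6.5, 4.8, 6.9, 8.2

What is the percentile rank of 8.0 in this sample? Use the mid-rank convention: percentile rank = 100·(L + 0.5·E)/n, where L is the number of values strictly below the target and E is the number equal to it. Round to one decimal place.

Sorted: 4.4, 4.8, 5.1, 5.9, 6.1, 6.5, 6.5, 6.8, 6.9, 7.1, 7.4, 7.5, 8.0, 8.2.
Count below 8.0: L = 12; count equal: E = 1; n = 14.
Percentile rank = 100·(12 + 0.5·1)/14 = 100·12.5/14 = 89.29.

89.3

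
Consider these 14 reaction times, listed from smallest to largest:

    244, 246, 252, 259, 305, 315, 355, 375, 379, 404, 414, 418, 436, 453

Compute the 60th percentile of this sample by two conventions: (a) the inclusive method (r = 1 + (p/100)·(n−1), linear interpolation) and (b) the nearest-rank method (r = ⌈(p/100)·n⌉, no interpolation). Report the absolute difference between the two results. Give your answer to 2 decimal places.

n = 14.
(a) r = 8.8; between ranks 8 (375) and 9 (379): 378.2.
(b) the nearest-rank method: rank 9 → 379.
|378.2 − 379| = 0.8.

0.80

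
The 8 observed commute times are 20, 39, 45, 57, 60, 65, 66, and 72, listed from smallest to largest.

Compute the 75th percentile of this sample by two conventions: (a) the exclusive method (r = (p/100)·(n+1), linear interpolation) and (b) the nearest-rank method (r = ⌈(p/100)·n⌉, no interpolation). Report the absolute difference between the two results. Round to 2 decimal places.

0.75

n = 8.
(a) r = 6.75; between ranks 6 (65) and 7 (66): 65.75.
(b) the nearest-rank method: rank 6 → 65.
|65.75 − 65| = 0.75.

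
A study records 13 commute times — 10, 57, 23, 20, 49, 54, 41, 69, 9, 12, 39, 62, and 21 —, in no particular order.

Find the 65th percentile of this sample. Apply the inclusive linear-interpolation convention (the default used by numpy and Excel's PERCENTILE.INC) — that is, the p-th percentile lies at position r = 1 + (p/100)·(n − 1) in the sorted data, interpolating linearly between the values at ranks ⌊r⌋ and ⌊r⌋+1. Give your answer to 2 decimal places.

47.40

Sorted: 9, 10, 12, 20, 21, 23, 39, 41, 49, 54, 57, 62, 69.
n = 13.
r = 1 + (65/100)·(13 − 1) = 1 + 7.8 = 8.8.
Rank 8 is 41 and rank 9 is 49.
Interpolate: 41 + 0.8·(49 − 41) = 41 + 0.8·8 = 47.4.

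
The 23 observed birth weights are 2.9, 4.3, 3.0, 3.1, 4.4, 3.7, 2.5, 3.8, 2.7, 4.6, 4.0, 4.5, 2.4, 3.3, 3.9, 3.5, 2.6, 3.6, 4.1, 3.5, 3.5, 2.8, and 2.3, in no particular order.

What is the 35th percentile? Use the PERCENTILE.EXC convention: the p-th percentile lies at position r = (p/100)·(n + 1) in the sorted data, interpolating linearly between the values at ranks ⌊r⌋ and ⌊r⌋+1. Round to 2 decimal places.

3.04

Sorted: 2.3, 2.4, 2.5, 2.6, 2.7, 2.8, 2.9, 3.0, 3.1, 3.3, 3.5, 3.5, 3.5, 3.6, 3.7, 3.8, 3.9, 4.0, 4.1, 4.3, 4.4, 4.5, 4.6.
n = 23.
r = (35/100)·(23 + 1) = 8.4.
Rank 8 is 3.0 and rank 9 is 3.1.
Interpolate: 3.0 + 0.4·(3.1 − 3.0) = 3.0 + 0.4·0.1 = 3.04.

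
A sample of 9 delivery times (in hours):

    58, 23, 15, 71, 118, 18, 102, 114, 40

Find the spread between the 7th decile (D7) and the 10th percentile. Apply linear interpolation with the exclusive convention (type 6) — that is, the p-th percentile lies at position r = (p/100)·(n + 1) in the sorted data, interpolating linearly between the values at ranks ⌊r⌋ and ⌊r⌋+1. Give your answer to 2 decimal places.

Sorted: 15, 18, 23, 40, 58, 71, 102, 114, 118.
n = 9.
P10: r = 1 (integer) → 15.
P70: r = 7 (integer) → 102.
Difference: 102 − 15 = 87.

87.00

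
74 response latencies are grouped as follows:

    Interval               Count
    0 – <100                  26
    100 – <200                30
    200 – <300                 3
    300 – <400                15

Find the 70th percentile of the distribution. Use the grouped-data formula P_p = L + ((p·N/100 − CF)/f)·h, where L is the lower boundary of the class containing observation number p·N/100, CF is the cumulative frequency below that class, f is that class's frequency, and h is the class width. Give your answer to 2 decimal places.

N = 74; target position k = 70/100 · 74 = 51.8.
Cumulative frequencies: 26, 56, 59, 74.
Observation 51.8 falls in the class 100 – <200.
L = 100, CF = 26, f = 30, h = 100.
P70 = 100 + ((51.8 − 26)/30)·100 = 100 + 86 = 186.

186.00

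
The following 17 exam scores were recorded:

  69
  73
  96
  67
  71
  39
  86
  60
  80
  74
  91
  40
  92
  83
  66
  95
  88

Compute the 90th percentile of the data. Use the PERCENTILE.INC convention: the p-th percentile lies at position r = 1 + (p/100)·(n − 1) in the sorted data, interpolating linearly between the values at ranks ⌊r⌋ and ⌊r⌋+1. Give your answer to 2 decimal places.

Sorted: 39, 40, 60, 66, 67, 69, 71, 73, 74, 80, 83, 86, 88, 91, 92, 95, 96.
n = 17.
r = 1 + (90/100)·(17 − 1) = 1 + 14.4 = 15.4.
Rank 15 is 92 and rank 16 is 95.
Interpolate: 92 + 0.4·(95 − 92) = 92 + 0.4·3 = 93.2.

93.20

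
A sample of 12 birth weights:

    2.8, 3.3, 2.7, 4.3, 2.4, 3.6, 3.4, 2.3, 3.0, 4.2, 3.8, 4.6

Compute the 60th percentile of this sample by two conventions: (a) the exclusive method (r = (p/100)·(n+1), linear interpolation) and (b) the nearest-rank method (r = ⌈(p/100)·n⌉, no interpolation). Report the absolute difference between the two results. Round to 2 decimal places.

Sorted: 2.3, 2.4, 2.7, 2.8, 3.0, 3.3, 3.4, 3.6, 3.8, 4.2, 4.3, 4.6.
n = 12.
(a) r = 7.8; between ranks 7 (3.4) and 8 (3.6): 3.56.
(b) the nearest-rank method: rank 8 → 3.6.
|3.56 − 3.6| = 0.04.

0.04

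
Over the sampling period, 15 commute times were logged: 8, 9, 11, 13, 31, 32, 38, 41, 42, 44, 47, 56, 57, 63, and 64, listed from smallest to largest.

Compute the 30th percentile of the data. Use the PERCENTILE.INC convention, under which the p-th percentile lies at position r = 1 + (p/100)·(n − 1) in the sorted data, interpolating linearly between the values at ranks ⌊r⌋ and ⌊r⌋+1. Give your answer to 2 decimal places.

31.20

n = 15.
r = 1 + (30/100)·(15 − 1) = 1 + 4.2 = 5.2.
Rank 5 is 31 and rank 6 is 32.
Interpolate: 31 + 0.2·(32 − 31) = 31 + 0.2·1 = 31.2.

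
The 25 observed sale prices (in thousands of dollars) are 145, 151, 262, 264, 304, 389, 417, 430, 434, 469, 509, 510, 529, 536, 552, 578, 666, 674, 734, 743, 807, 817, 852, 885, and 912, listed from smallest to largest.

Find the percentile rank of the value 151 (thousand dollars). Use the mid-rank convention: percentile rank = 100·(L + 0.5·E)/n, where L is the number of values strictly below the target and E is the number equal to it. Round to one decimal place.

Count below 151: L = 1; count equal: E = 1; n = 25.
Percentile rank = 100·(1 + 0.5·1)/25 = 100·1.5/25 = 6.

6.0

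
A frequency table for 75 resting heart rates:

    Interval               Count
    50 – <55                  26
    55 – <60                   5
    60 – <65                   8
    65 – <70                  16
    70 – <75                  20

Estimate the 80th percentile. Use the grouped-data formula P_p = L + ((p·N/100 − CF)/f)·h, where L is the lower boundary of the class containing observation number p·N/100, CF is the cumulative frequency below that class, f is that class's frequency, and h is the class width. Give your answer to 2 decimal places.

71.25

N = 75; target position k = 80/100 · 75 = 60.
Cumulative frequencies: 26, 31, 39, 55, 75.
Observation 60 falls in the class 70 – <75.
L = 70, CF = 55, f = 20, h = 5.
P80 = 70 + ((60 − 55)/20)·5 = 70 + 1.25 = 71.25.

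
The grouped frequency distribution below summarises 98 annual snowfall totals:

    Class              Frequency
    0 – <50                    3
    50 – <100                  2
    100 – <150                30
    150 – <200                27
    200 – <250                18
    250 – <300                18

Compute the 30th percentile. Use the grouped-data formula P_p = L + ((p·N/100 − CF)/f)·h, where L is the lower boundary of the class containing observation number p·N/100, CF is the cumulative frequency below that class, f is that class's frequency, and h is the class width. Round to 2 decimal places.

140.67

N = 98; target position k = 30/100 · 98 = 29.4.
Cumulative frequencies: 3, 5, 35, 62, 80, 98.
Observation 29.4 falls in the class 100 – <150.
L = 100, CF = 5, f = 30, h = 50.
P30 = 100 + ((29.4 − 5)/30)·50 = 100 + 40.6667 = 140.667.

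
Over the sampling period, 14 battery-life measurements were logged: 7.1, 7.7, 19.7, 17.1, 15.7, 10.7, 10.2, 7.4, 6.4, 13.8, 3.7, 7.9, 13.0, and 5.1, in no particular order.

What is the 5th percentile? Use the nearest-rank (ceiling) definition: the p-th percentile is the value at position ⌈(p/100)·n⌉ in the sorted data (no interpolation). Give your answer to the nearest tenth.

Sorted: 3.7, 5.1, 6.4, 7.1, 7.4, 7.7, 7.9, 10.2, 10.7, 13.0, 13.8, 15.7, 17.1, 19.7.
n = 14.
Position = ⌈5/100 · 14⌉ = ⌈0.7⌉ = 1.
The value at rank 1 is 3.7.

3.7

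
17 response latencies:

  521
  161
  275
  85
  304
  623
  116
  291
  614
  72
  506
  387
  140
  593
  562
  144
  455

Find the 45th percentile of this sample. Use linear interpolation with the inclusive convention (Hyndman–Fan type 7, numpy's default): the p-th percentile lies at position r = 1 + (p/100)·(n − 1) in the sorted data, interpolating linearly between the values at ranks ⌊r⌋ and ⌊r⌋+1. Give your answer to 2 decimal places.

Sorted: 72, 85, 116, 140, 144, 161, 275, 291, 304, 387, 455, 506, 521, 562, 593, 614, 623.
n = 17.
r = 1 + (45/100)·(17 − 1) = 1 + 7.2 = 8.2.
Rank 8 is 291 and rank 9 is 304.
Interpolate: 291 + 0.2·(304 − 291) = 291 + 0.2·13 = 293.6.

293.60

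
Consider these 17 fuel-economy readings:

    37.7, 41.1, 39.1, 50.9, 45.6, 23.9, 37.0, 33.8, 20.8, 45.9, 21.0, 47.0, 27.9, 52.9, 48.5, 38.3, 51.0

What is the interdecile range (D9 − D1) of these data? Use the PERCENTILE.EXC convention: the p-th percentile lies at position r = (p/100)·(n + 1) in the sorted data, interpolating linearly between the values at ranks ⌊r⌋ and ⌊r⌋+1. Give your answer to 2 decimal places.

30.42

Sorted: 20.8, 21.0, 23.9, 27.9, 33.8, 37.0, 37.7, 38.3, 39.1, 41.1, 45.6, 45.9, 47.0, 48.5, 50.9, 51.0, 52.9.
n = 17.
P10: r = 1.8; ranks 1–2 are 20.8, 21.0; interpolating gives 20.96.
P90: r = 16.2; ranks 16–17 are 51.0, 52.9; interpolating gives 51.38.
Difference: 51.38 − 20.96 = 30.42.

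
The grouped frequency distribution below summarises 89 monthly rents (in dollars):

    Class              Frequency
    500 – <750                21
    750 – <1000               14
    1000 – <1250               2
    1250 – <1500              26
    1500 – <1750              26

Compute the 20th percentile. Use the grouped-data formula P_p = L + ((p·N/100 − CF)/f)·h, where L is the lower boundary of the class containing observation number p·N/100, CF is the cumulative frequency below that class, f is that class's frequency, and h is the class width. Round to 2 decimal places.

711.90

N = 89; target position k = 20/100 · 89 = 17.8.
Cumulative frequencies: 21, 35, 37, 63, 89.
Observation 17.8 falls in the class 500 – <750.
L = 500, CF = 0, f = 21, h = 250.
P20 = 500 + ((17.8 − 0)/21)·250 = 500 + 211.905 = 711.905.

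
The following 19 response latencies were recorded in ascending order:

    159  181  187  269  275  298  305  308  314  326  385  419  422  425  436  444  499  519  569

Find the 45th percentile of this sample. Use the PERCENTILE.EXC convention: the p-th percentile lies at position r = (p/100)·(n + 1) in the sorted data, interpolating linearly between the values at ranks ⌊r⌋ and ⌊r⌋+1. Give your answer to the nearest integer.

n = 19.
r = (45/100)·(19 + 1) = 9.
r is an integer, so P45 is the value at rank 9: 314.

314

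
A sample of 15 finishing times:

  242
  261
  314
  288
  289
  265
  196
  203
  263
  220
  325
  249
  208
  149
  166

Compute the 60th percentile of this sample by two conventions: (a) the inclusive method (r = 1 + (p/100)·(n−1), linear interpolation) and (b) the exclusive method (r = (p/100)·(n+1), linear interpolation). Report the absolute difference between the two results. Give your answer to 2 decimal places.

Sorted: 149, 166, 196, 203, 208, 220, 242, 249, 261, 263, 265, 288, 289, 314, 325.
n = 15.
(a) r = 9.4; between ranks 9 (261) and 10 (263): 261.8.
(b) r = 9.6; between ranks 9 (261) and 10 (263): 262.2.
|261.8 − 262.2| = 0.4.

0.40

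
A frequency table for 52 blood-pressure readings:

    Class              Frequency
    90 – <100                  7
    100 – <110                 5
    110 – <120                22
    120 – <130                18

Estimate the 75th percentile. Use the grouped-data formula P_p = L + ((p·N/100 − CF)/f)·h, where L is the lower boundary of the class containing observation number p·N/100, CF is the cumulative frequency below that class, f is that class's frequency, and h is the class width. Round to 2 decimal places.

N = 52; target position k = 75/100 · 52 = 39.
Cumulative frequencies: 7, 12, 34, 52.
Observation 39 falls in the class 120 – <130.
L = 120, CF = 34, f = 18, h = 10.
P75 = 120 + ((39 − 34)/18)·10 = 120 + 2.77778 = 122.778.

122.78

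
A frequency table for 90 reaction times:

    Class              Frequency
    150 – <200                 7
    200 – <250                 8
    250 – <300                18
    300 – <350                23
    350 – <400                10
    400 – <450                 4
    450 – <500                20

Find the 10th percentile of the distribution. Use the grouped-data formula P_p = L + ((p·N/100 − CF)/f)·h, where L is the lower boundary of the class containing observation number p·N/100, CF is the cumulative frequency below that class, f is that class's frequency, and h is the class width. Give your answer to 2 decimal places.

N = 90; target position k = 10/100 · 90 = 9.
Cumulative frequencies: 7, 15, 33, 56, 66, 70, 90.
Observation 9 falls in the class 200 – <250.
L = 200, CF = 7, f = 8, h = 50.
P10 = 200 + ((9 − 7)/8)·50 = 200 + 12.5 = 212.5.

212.50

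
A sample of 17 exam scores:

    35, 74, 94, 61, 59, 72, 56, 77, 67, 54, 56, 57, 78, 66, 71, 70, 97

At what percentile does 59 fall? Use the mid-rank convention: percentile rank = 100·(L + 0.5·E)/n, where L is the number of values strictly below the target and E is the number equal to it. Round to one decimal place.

32.4

Sorted: 35, 54, 56, 56, 57, 59, 61, 66, 67, 70, 71, 72, 74, 77, 78, 94, 97.
Count below 59: L = 5; count equal: E = 1; n = 17.
Percentile rank = 100·(5 + 0.5·1)/17 = 100·5.5/17 = 32.35.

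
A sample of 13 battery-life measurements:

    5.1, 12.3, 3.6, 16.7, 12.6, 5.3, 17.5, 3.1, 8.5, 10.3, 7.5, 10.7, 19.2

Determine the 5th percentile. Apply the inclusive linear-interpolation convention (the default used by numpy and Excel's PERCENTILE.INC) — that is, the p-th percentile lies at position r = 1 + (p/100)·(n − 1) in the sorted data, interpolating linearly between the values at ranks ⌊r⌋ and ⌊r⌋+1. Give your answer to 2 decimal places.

3.40

Sorted: 3.1, 3.6, 5.1, 5.3, 7.5, 8.5, 10.3, 10.7, 12.3, 12.6, 16.7, 17.5, 19.2.
n = 13.
r = 1 + (5/100)·(13 − 1) = 1 + 0.6 = 1.6.
Rank 1 is 3.1 and rank 2 is 3.6.
Interpolate: 3.1 + 0.6·(3.6 − 3.1) = 3.1 + 0.6·0.5 = 3.4.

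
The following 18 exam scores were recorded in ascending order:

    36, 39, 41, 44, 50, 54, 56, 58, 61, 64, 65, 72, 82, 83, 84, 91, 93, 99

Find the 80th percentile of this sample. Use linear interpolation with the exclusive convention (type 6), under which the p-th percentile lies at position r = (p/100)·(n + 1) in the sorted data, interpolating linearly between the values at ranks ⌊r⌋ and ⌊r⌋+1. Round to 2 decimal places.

85.40

n = 18.
r = (80/100)·(18 + 1) = 15.2.
Rank 15 is 84 and rank 16 is 91.
Interpolate: 84 + 0.2·(91 − 84) = 84 + 0.2·7 = 85.4.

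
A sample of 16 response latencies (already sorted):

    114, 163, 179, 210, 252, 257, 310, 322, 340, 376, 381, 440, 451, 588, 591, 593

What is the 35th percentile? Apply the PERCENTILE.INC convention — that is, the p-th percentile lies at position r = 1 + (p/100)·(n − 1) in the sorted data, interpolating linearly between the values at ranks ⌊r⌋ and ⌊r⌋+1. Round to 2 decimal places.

n = 16.
r = 1 + (35/100)·(16 − 1) = 1 + 5.25 = 6.25.
Rank 6 is 257 and rank 7 is 310.
Interpolate: 257 + 0.25·(310 − 257) = 257 + 0.25·53 = 270.25.

270.25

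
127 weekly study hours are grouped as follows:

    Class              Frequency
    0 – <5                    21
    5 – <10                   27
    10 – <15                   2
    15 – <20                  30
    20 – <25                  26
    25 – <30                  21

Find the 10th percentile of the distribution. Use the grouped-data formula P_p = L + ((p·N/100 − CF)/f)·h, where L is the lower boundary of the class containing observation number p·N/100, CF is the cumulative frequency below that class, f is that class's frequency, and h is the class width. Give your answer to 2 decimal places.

N = 127; target position k = 10/100 · 127 = 12.7.
Cumulative frequencies: 21, 48, 50, 80, 106, 127.
Observation 12.7 falls in the class 0 – <5.
L = 0, CF = 0, f = 21, h = 5.
P10 = 0 + ((12.7 − 0)/21)·5 = 0 + 3.02381 = 3.02381.

3.02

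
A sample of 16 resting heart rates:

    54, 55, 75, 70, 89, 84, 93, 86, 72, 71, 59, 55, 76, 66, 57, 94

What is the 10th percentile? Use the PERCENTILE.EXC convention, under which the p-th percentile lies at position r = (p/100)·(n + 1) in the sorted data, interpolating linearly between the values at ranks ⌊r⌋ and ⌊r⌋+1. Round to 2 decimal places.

Sorted: 54, 55, 55, 57, 59, 66, 70, 71, 72, 75, 76, 84, 86, 89, 93, 94.
n = 16.
r = (10/100)·(16 + 1) = 1.7.
Rank 1 is 54 and rank 2 is 55.
Interpolate: 54 + 0.7·(55 − 54) = 54 + 0.7·1 = 54.7.

54.70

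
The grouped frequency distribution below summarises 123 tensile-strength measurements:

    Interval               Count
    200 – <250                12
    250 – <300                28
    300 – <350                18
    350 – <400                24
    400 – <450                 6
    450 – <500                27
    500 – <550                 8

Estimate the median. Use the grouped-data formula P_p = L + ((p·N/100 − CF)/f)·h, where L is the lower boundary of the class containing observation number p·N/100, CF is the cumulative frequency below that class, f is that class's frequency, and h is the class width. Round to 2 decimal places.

N = 123; target position k = 50/100 · 123 = 61.5.
Cumulative frequencies: 12, 40, 58, 82, 88, 115, 123.
Observation 61.5 falls in the class 350 – <400.
L = 350, CF = 58, f = 24, h = 50.
P50 = 350 + ((61.5 − 58)/24)·50 = 350 + 7.29167 = 357.292.

357.29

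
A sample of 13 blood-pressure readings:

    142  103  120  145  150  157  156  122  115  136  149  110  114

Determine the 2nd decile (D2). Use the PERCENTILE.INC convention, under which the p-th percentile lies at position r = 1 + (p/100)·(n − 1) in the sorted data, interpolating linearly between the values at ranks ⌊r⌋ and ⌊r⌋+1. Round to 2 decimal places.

114.40

Sorted: 103, 110, 114, 115, 120, 122, 136, 142, 145, 149, 150, 156, 157.
n = 13.
r = 1 + (20/100)·(13 − 1) = 1 + 2.4 = 3.4.
Rank 3 is 114 and rank 4 is 115.
Interpolate: 114 + 0.4·(115 − 114) = 114 + 0.4·1 = 114.4.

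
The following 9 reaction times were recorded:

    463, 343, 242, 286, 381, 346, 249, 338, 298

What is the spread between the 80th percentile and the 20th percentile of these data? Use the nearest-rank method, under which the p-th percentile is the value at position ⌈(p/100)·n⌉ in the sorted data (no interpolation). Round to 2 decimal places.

Sorted: 242, 249, 286, 298, 338, 343, 346, 381, 463.
n = 9.
P20: rank ⌈20/100·9⌉ = 2 → 249.
P80: rank ⌈80/100·9⌉ = 8 → 381.
Difference: 381 − 249 = 132.

132.00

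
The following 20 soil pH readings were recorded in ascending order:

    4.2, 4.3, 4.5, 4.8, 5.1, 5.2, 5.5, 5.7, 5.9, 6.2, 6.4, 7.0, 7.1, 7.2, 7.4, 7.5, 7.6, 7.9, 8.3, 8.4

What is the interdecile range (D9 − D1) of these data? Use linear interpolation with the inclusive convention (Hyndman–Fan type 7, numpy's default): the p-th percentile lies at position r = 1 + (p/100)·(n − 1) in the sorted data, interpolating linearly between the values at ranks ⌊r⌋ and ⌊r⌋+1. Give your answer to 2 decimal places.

n = 20.
P10: r = 2.9; ranks 2–3 are 4.3, 4.5; interpolating gives 4.48.
P90: r = 18.1; ranks 18–19 are 7.9, 8.3; interpolating gives 7.94.
Difference: 7.94 − 4.48 = 3.46.

3.46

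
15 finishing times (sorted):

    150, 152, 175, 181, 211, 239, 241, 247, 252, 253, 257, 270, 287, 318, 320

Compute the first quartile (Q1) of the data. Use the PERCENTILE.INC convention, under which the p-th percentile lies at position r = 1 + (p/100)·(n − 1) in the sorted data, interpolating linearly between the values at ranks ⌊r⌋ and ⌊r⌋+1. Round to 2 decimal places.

196.00

n = 15.
r = 1 + (25/100)·(15 − 1) = 1 + 3.5 = 4.5.
Rank 4 is 181 and rank 5 is 211.
Interpolate: 181 + 0.5·(211 − 181) = 181 + 0.5·30 = 196.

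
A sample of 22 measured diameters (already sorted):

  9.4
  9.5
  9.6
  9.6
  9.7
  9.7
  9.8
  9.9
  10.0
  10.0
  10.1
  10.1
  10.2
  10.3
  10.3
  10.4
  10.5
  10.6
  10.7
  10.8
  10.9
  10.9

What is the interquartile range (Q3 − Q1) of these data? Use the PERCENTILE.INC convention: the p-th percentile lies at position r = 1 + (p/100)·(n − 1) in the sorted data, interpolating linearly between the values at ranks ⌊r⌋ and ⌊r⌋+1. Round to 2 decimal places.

0.75

n = 22.
P25: r = 6.25; ranks 6–7 are 9.7, 9.8; interpolating gives 9.725.
P75: r = 16.75; ranks 16–17 are 10.4, 10.5; interpolating gives 10.475.
Difference: 10.475 − 9.725 = 0.75.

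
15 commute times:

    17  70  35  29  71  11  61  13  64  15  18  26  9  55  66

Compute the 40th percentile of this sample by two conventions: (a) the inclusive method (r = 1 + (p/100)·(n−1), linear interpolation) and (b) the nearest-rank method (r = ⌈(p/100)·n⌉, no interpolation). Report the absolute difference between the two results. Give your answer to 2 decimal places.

4.80

Sorted: 9, 11, 13, 15, 17, 18, 26, 29, 35, 55, 61, 64, 66, 70, 71.
n = 15.
(a) r = 6.6; between ranks 6 (18) and 7 (26): 22.8.
(b) the nearest-rank method: rank 6 → 18.
|22.8 − 18| = 4.8.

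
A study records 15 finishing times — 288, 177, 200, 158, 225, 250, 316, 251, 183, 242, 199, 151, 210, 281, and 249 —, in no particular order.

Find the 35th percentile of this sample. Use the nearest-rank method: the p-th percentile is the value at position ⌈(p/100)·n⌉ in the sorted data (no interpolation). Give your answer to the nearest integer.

Sorted: 151, 158, 177, 183, 199, 200, 210, 225, 242, 249, 250, 251, 281, 288, 316.
n = 15.
Position = ⌈35/100 · 15⌉ = ⌈5.25⌉ = 6.
The value at rank 6 is 200.

200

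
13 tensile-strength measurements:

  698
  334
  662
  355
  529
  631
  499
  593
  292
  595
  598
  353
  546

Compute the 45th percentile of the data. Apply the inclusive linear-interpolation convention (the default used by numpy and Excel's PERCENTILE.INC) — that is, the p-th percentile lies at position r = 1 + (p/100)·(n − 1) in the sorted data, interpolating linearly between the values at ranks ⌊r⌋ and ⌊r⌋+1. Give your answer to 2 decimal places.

535.80

Sorted: 292, 334, 353, 355, 499, 529, 546, 593, 595, 598, 631, 662, 698.
n = 13.
r = 1 + (45/100)·(13 − 1) = 1 + 5.4 = 6.4.
Rank 6 is 529 and rank 7 is 546.
Interpolate: 529 + 0.4·(546 − 529) = 529 + 0.4·17 = 535.8.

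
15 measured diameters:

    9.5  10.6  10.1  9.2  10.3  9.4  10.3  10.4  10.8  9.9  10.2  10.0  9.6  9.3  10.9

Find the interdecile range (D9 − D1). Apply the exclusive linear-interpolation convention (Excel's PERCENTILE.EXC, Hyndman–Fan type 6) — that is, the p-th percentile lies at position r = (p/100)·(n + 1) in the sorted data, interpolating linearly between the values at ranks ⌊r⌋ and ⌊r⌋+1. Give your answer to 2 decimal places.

Sorted: 9.2, 9.3, 9.4, 9.5, 9.6, 9.9, 10.0, 10.1, 10.2, 10.3, 10.3, 10.4, 10.6, 10.8, 10.9.
n = 15.
P10: r = 1.6; ranks 1–2 are 9.2, 9.3; interpolating gives 9.26.
P90: r = 14.4; ranks 14–15 are 10.8, 10.9; interpolating gives 10.84.
Difference: 10.84 − 9.26 = 1.58.

1.58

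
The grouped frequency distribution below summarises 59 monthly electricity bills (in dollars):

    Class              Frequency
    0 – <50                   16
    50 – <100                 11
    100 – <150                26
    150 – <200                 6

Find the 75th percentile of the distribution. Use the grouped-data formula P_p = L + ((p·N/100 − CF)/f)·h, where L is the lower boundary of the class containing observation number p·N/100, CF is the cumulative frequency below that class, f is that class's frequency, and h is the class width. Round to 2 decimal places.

N = 59; target position k = 75/100 · 59 = 44.25.
Cumulative frequencies: 16, 27, 53, 59.
Observation 44.25 falls in the class 100 – <150.
L = 100, CF = 27, f = 26, h = 50.
P75 = 100 + ((44.25 − 27)/26)·50 = 100 + 33.1731 = 133.173.

133.17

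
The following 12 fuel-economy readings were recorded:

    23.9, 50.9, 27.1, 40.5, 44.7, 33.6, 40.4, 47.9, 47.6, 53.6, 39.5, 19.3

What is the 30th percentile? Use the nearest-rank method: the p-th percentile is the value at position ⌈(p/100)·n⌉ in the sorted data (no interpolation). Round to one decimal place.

33.6

Sorted: 19.3, 23.9, 27.1, 33.6, 39.5, 40.4, 40.5, 44.7, 47.6, 47.9, 50.9, 53.6.
n = 12.
Position = ⌈30/100 · 12⌉ = ⌈3.6⌉ = 4.
The value at rank 4 is 33.6.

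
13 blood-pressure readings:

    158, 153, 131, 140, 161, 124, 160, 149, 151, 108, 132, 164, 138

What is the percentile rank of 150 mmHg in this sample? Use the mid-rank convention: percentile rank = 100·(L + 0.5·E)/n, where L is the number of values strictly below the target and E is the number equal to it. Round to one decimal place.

Sorted: 108, 124, 131, 132, 138, 140, 149, 151, 153, 158, 160, 161, 164.
Count below 150: L = 7; count equal: E = 0; n = 13.
Percentile rank = 100·(7 + 0.5·0)/13 = 100·7/13 = 53.85.

53.8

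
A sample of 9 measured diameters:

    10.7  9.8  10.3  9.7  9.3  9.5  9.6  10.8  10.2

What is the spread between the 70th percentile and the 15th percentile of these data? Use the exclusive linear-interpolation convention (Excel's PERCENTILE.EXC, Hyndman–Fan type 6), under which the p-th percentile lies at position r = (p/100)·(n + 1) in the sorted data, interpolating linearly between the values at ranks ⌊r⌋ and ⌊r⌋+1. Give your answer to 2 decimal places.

0.90

Sorted: 9.3, 9.5, 9.6, 9.7, 9.8, 10.2, 10.3, 10.7, 10.8.
n = 9.
P15: r = 1.5; ranks 1–2 are 9.3, 9.5; interpolating gives 9.4.
P70: r = 7 (integer) → 10.3.
Difference: 10.3 − 9.4 = 0.9.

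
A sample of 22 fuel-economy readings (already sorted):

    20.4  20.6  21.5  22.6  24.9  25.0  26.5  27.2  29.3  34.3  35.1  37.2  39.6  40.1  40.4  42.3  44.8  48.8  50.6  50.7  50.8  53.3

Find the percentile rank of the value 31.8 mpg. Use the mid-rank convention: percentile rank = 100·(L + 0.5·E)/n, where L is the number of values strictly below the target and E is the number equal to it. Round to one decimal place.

40.9

Count below 31.8: L = 9; count equal: E = 0; n = 22.
Percentile rank = 100·(9 + 0.5·0)/22 = 100·9/22 = 40.91.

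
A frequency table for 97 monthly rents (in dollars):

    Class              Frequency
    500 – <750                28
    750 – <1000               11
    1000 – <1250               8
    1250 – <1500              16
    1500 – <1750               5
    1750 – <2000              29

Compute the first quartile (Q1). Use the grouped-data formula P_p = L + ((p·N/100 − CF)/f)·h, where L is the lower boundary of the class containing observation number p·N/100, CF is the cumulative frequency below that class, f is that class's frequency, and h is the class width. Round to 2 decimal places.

N = 97; target position k = 25/100 · 97 = 24.25.
Cumulative frequencies: 28, 39, 47, 63, 68, 97.
Observation 24.25 falls in the class 500 – <750.
L = 500, CF = 0, f = 28, h = 250.
P25 = 500 + ((24.25 − 0)/28)·250 = 500 + 216.518 = 716.518.

716.52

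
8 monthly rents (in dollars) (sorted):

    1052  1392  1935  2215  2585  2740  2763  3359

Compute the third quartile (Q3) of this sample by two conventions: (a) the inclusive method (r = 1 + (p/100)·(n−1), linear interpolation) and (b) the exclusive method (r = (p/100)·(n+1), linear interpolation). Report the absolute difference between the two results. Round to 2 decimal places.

11.50

n = 8.
(a) r = 6.25; between ranks 6 (2740) and 7 (2763): 2745.75.
(b) r = 6.75; between ranks 6 (2740) and 7 (2763): 2757.25.
|2745.75 − 2757.25| = 11.5.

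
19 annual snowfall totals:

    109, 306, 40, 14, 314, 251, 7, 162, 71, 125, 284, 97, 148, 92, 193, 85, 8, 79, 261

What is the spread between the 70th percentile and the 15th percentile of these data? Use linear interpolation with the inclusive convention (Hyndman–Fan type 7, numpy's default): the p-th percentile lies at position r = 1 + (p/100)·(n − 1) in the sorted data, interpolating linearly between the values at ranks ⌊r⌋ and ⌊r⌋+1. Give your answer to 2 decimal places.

148.40

Sorted: 7, 8, 14, 40, 71, 79, 85, 92, 97, 109, 125, 148, 162, 193, 251, 261, 284, 306, 314.
n = 19.
P15: r = 3.7; ranks 3–4 are 14, 40; interpolating gives 32.2.
P70: r = 13.6; ranks 13–14 are 162, 193; interpolating gives 180.6.
Difference: 180.6 − 32.2 = 148.4.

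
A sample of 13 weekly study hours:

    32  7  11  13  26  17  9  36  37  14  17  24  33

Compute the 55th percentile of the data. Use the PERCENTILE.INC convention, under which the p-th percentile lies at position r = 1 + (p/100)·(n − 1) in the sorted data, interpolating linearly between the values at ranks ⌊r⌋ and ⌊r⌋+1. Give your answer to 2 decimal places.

21.20

Sorted: 7, 9, 11, 13, 14, 17, 17, 24, 26, 32, 33, 36, 37.
n = 13.
r = 1 + (55/100)·(13 − 1) = 1 + 6.6 = 7.6.
Rank 7 is 17 and rank 8 is 24.
Interpolate: 17 + 0.6·(24 − 17) = 17 + 0.6·7 = 21.2.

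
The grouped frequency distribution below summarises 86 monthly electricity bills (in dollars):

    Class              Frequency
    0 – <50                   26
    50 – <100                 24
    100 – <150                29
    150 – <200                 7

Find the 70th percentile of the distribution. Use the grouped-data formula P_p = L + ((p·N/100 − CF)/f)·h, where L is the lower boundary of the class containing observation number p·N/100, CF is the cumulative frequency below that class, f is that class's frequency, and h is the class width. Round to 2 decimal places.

117.59

N = 86; target position k = 70/100 · 86 = 60.2.
Cumulative frequencies: 26, 50, 79, 86.
Observation 60.2 falls in the class 100 – <150.
L = 100, CF = 50, f = 29, h = 50.
P70 = 100 + ((60.2 − 50)/29)·50 = 100 + 17.5862 = 117.586.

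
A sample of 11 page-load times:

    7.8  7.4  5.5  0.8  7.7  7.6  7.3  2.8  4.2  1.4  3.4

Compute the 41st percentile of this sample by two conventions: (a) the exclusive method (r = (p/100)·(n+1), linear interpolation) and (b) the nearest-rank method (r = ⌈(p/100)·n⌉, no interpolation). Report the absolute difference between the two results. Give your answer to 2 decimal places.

0.06

Sorted: 0.8, 1.4, 2.8, 3.4, 4.2, 5.5, 7.3, 7.4, 7.6, 7.7, 7.8.
n = 11.
(a) r = 4.92; between ranks 4 (3.4) and 5 (4.2): 4.136.
(b) the nearest-rank method: rank 5 → 4.2.
|4.136 − 4.2| = 0.064.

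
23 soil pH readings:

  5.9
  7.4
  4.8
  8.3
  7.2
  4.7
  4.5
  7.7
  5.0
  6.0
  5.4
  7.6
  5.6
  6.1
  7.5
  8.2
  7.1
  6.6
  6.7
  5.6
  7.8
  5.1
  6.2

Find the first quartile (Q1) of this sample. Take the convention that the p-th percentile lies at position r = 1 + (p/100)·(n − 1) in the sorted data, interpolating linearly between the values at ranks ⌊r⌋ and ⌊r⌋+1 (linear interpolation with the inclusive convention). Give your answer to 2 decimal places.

5.50

Sorted: 4.5, 4.7, 4.8, 5.0, 5.1, 5.4, 5.6, 5.6, 5.9, 6.0, 6.1, 6.2, 6.6, 6.7, 7.1, 7.2, 7.4, 7.5, 7.6, 7.7, 7.8, 8.2, 8.3.
n = 23.
r = 1 + (25/100)·(23 − 1) = 1 + 5.5 = 6.5.
Rank 6 is 5.4 and rank 7 is 5.6.
Interpolate: 5.4 + 0.5·(5.6 − 5.4) = 5.4 + 0.5·0.2 = 5.5.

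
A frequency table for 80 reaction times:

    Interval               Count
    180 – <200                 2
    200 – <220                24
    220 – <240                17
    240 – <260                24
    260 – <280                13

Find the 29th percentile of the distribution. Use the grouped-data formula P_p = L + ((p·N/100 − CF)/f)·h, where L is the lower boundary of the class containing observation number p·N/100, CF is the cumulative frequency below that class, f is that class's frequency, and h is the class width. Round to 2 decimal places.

N = 80; target position k = 29/100 · 80 = 23.2.
Cumulative frequencies: 2, 26, 43, 67, 80.
Observation 23.2 falls in the class 200 – <220.
L = 200, CF = 2, f = 24, h = 20.
P29 = 200 + ((23.2 − 2)/24)·20 = 200 + 17.6667 = 217.667.

217.67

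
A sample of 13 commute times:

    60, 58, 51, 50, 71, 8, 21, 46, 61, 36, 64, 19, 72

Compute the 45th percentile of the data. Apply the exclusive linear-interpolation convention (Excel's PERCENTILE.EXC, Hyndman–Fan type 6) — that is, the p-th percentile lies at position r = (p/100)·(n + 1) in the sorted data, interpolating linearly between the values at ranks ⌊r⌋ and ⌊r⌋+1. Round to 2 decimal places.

50.30

Sorted: 8, 19, 21, 36, 46, 50, 51, 58, 60, 61, 64, 71, 72.
n = 13.
r = (45/100)·(13 + 1) = 6.3.
Rank 6 is 50 and rank 7 is 51.
Interpolate: 50 + 0.3·(51 − 50) = 50 + 0.3·1 = 50.3.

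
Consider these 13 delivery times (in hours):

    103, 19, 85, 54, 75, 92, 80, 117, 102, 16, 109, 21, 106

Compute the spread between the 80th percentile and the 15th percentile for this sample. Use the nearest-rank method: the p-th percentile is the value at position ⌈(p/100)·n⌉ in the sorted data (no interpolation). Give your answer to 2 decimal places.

87.00

Sorted: 16, 19, 21, 54, 75, 80, 85, 92, 102, 103, 106, 109, 117.
n = 13.
P15: rank ⌈15/100·13⌉ = 2 → 19.
P80: rank ⌈80/100·13⌉ = 11 → 106.
Difference: 106 − 19 = 87.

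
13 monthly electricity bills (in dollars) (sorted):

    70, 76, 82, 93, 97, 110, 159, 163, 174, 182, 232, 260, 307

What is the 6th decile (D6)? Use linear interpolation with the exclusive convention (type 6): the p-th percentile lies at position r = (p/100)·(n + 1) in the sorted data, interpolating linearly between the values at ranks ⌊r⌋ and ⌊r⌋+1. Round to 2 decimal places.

167.40

n = 13.
r = (60/100)·(13 + 1) = 8.4.
Rank 8 is 163 and rank 9 is 174.
Interpolate: 163 + 0.4·(174 − 163) = 163 + 0.4·11 = 167.4.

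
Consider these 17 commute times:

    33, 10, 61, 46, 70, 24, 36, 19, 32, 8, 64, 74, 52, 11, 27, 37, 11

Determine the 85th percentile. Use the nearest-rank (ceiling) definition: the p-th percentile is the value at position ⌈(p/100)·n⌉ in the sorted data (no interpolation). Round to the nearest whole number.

Sorted: 8, 10, 11, 11, 19, 24, 27, 32, 33, 36, 37, 46, 52, 61, 64, 70, 74.
n = 17.
Position = ⌈85/100 · 17⌉ = ⌈14.45⌉ = 15.
The value at rank 15 is 64.

64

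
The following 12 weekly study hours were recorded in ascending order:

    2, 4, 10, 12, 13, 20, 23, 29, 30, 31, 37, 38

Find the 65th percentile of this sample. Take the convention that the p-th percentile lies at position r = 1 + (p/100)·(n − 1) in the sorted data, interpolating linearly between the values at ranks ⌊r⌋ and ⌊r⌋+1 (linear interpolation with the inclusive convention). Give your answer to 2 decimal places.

n = 12.
r = 1 + (65/100)·(12 − 1) = 1 + 7.15 = 8.15.
Rank 8 is 29 and rank 9 is 30.
Interpolate: 29 + 0.15·(30 − 29) = 29 + 0.15·1 = 29.15.

29.15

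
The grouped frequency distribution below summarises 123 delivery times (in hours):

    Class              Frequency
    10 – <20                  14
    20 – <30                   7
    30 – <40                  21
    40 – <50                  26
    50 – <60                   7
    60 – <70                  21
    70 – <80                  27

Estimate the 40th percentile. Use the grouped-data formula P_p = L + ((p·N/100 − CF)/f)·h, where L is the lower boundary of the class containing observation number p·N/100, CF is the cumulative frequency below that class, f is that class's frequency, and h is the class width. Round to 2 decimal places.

N = 123; target position k = 40/100 · 123 = 49.2.
Cumulative frequencies: 14, 21, 42, 68, 75, 96, 123.
Observation 49.2 falls in the class 40 – <50.
L = 40, CF = 42, f = 26, h = 10.
P40 = 40 + ((49.2 − 42)/26)·10 = 40 + 2.76923 = 42.7692.

42.77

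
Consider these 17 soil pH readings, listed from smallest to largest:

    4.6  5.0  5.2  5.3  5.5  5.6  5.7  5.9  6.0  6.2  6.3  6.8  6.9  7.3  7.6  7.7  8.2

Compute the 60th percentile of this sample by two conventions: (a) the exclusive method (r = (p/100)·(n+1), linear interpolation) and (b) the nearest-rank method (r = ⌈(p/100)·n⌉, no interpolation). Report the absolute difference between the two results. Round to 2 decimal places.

0.02

n = 17.
(a) r = 10.8; between ranks 10 (6.2) and 11 (6.3): 6.28.
(b) the nearest-rank method: rank 11 → 6.3.
|6.28 − 6.3| = 0.02.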